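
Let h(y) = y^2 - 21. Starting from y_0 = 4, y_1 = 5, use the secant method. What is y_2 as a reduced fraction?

h(4) = -5, h(5) = 4. y_2 = 5 - 4·(5 - 4)/(4 - (-5)) = 41/9.

41/9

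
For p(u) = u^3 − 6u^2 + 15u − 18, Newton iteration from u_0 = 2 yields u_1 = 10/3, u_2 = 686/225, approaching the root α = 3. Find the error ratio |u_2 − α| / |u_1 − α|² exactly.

11/25

u_1 − α = 10/3 − 3 = 1/3, so |u_1 − α| = 1/3.
u_2 − α = 686/225 − 3 = 11/225, so |u_2 − α| = 11/225.
|u_1 − α|² = 1/9.
Ratio = (11/225) / (1/9) = 11/25.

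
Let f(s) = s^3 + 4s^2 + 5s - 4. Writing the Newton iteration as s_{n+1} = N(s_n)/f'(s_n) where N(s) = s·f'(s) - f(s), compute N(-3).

-14

f'(s) = 3s^2 + 8s + 5.
N(s) = s·f'(s) - f(s) = s·(3s^2 + 8s + 5) - (s^3 + 4s^2 + 5s - 4) = 2s^3 + 4s^2 + 4.
N(-3) = -14.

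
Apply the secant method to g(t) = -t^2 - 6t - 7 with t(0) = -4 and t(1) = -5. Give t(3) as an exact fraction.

g(-4) = 1, g(-5) = -2. t(2) = (-5) - (-2)·((-5) - (-4))/((-2) - 1) = -13/3.
g(-5) = -2, g(-13/3) = 2/9. t(3) = (-13/3) - (2/9)·((-13/3) - (-5))/((2/9) - (-2)) = -22/5.

-22/5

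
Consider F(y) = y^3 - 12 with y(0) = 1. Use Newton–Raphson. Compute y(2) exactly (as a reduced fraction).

F'(y) = 3y^2.
F(1) = -11, F'(1) = 3, so y(1) = 1 - (-11)/3 = 14/3.
F(14/3) = 2420/27, F'(14/3) = 196/3, so y(2) = (14/3) - (2420/27)/(196/3) = 1453/441.

1453/441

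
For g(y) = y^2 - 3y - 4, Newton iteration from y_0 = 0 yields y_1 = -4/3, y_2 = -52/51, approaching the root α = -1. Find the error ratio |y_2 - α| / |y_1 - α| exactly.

y_1 - α = -4/3 - (-1) = -4/3 + 1 = -1/3, so |y_1 - α| = 1/3.
y_2 - α = -52/51 - (-1) = -52/51 + 1 = -1/51, so |y_2 - α| = 1/51.
Ratio = (1/51) / (1/3) = 1/17.

1/17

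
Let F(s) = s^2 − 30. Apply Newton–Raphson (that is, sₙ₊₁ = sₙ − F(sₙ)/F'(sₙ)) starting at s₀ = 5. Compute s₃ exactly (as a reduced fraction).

116161/21208

F'(s) = 2s.
F(5) = −5, F'(5) = 10, so s₁ = 5 − (−5)/10 = 11/2.
F(11/2) = 1/4, F'(11/2) = 11, so s₂ = (11/2) − (1/4)/11 = 241/44.
F(241/44) = 1/1936, F'(241/44) = 241/22, so s₃ = (241/44) − (1/1936)/(241/22) = 116161/21208.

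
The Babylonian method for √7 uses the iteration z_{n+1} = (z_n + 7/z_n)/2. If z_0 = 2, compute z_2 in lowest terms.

z_1 = (2 + 7/2)/2 = 11/4.
z_2 = (11/4 + 7/(11/4))/2 = 233/88.

233/88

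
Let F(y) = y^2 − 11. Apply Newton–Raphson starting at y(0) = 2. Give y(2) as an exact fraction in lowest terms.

401/120

F'(y) = 2y.
F(2) = −7, F'(2) = 4, so y(1) = 2 − (−7)/4 = 15/4.
F(15/4) = 49/16, F'(15/4) = 15/2, so y(2) = (15/4) − (49/16)/(15/2) = 401/120.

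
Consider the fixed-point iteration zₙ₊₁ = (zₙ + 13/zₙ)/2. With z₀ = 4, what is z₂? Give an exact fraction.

z₁ = (4 + 13/4)/2 = 29/8.
z₂ = (29/8 + 13/(29/8))/2 = 1673/464.

1673/464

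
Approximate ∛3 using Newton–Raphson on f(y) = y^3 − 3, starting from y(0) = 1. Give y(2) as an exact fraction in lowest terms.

f'(y) = 3y^2.
f(1) = −2, f'(1) = 3, so y(1) = 1 − (−2)/3 = 5/3.
f(5/3) = 44/27, f'(5/3) = 25/3, so y(2) = (5/3) − (44/27)/(25/3) = 331/225.

331/225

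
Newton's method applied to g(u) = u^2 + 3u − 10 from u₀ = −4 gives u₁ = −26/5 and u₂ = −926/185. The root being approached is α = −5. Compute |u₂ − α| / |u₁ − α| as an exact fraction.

1/37

u₁ − α = −26/5 − (−5) = −26/5 + 5 = −1/5, so |u₁ − α| = 1/5.
u₂ − α = −926/185 − (−5) = −926/185 + 5 = −1/185, so |u₂ − α| = 1/185.
Ratio = (1/185) / (1/5) = 1/37.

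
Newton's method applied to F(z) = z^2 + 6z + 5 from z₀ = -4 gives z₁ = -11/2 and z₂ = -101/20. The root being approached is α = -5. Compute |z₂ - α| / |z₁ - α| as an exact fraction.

z₁ - α = -11/2 - (-5) = -11/2 + 5 = -1/2, so |z₁ - α| = 1/2.
z₂ - α = -101/20 - (-5) = -101/20 + 5 = -1/20, so |z₂ - α| = 1/20.
Ratio = (1/20) / (1/2) = 1/10.

1/10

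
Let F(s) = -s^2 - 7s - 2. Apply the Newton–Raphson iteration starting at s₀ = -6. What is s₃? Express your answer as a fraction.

-1168786/174405

F'(s) = -2s - 7.
F(-6) = 4, F'(-6) = 5, so s₁ = (-6) - 4/5 = -34/5.
F(-34/5) = -16/25, F'(-34/5) = 33/5, so s₂ = (-34/5) - (-16/25)/(33/5) = -1106/165.
F(-1106/165) = -256/27225, F'(-1106/165) = 1057/165, so s₃ = (-1106/165) - (-256/27225)/(1057/165) = -1168786/174405.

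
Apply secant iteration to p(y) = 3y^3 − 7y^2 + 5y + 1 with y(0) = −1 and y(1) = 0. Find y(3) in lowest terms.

p(−1) = −14, p(0) = 1. y(2) = 0 − 1·(0 − (−1))/(1 − (−14)) = −1/15.
p(0) = 1, p(−1/15) = 238/375. y(3) = (−1/15) − (238/375)·((−1/15) − 0)/((238/375) − 1) = −25/137.

−25/137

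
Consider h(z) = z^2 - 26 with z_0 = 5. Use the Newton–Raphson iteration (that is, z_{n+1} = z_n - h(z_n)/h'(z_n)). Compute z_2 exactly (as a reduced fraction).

5201/1020

h'(z) = 2z.
h(5) = -1, h'(5) = 10, so z_1 = 5 - (-1)/10 = 51/10.
h(51/10) = 1/100, h'(51/10) = 51/5, so z_2 = (51/10) - (1/100)/(51/5) = 5201/1020.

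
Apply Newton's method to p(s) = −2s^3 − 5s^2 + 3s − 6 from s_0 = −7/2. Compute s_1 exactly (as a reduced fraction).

p'(s) = −6s^2 − 10s + 3.
p(−7/2) = 8, p'(−7/2) = −71/2, so s_1 = (−7/2) − 8/(−71/2) = −465/142.

−465/142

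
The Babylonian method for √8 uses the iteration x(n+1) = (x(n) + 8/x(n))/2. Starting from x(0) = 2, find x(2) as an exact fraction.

x(1) = (2 + 8/2)/2 = 3.
x(2) = (3 + 8/3)/2 = 17/6.

17/6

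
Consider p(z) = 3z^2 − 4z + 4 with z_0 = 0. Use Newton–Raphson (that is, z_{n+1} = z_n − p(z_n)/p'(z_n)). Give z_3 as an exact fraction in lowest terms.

13/28

p'(z) = 6z − 4.
p(0) = 4, p'(0) = −4, so z_1 = 0 − 4/(−4) = 1.
p(1) = 3, p'(1) = 2, so z_2 = 1 − 3/2 = −1/2.
p(−1/2) = 27/4, p'(−1/2) = −7, so z_3 = (−1/2) − (27/4)/(−7) = 13/28.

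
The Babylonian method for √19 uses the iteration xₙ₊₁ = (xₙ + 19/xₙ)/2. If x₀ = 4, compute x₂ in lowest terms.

x₁ = (4 + 19/4)/2 = 35/8.
x₂ = (35/8 + 19/(35/8))/2 = 2441/560.

2441/560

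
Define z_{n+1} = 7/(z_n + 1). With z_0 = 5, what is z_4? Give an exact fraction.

385/146

z_1 = 7/(5 + 1) = 7/6.
z_2 = 7/(7/6 + 1) = 42/13.
z_3 = 7/(42/13 + 1) = 91/55.
z_4 = 7/(91/55 + 1) = 385/146.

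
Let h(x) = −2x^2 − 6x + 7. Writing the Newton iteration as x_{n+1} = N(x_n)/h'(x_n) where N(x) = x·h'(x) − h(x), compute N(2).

h'(x) = −4x − 6.
N(x) = x·h'(x) − h(x) = x·(−4x − 6) − (−2x^2 − 6x + 7) = −2x^2 − 7.
N(2) = −15.

−15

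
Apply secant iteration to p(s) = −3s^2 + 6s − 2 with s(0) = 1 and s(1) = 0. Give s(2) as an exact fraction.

2/3

p(1) = 1, p(0) = −2. s(2) = 0 − (−2)·(0 − 1)/((−2) − 1) = 2/3.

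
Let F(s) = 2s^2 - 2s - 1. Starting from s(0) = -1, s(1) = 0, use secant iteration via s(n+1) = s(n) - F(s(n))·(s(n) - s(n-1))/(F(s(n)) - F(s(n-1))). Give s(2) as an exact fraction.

-1/4

F(-1) = 3, F(0) = -1. s(2) = 0 - (-1)·(0 - (-1))/((-1) - 3) = -1/4.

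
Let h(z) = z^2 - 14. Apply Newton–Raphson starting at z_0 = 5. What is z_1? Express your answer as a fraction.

39/10

h'(z) = 2z.
h(5) = 11, h'(5) = 10, so z_1 = 5 - 11/10 = 39/10.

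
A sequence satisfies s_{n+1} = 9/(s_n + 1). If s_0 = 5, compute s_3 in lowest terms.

45/23

s_1 = 9/(5 + 1) = 3/2.
s_2 = 9/(3/2 + 1) = 18/5.
s_3 = 9/(18/5 + 1) = 45/23.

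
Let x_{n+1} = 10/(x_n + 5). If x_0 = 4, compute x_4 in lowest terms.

146/95

x_1 = 10/(4 + 5) = 10/9.
x_2 = 10/(10/9 + 5) = 18/11.
x_3 = 10/(18/11 + 5) = 110/73.
x_4 = 10/(110/73 + 5) = 146/95.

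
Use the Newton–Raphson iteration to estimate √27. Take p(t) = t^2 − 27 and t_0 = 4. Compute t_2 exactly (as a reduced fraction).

p'(t) = 2t.
p(4) = −11, p'(4) = 8, so t_1 = 4 − (−11)/8 = 43/8.
p(43/8) = 121/64, p'(43/8) = 43/4, so t_2 = (43/8) − (121/64)/(43/4) = 3577/688.

3577/688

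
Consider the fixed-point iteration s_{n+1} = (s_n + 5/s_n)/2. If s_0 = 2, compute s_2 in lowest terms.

s_1 = (2 + 5/2)/2 = 9/4.
s_2 = (9/4 + 5/(9/4))/2 = 161/72.

161/72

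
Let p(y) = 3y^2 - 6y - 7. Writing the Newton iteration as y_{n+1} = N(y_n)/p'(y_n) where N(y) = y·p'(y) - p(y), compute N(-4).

55

p'(y) = 6y - 6.
N(y) = y·p'(y) - p(y) = y·(6y - 6) - (3y^2 - 6y - 7) = 3y^2 + 7.
N(-4) = 55.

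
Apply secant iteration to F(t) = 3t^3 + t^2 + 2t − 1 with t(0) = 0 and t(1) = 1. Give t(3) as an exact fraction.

7/27

F(0) = −1, F(1) = 5. t(2) = 1 − 5·(1 − 0)/(5 − (−1)) = 1/6.
F(1) = 5, F(1/6) = −5/8. t(3) = (1/6) − (−5/8)·((1/6) − 1)/((−5/8) − 5) = 7/27.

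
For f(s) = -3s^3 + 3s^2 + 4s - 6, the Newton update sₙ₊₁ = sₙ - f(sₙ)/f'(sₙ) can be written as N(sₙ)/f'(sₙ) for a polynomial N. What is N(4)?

-330

f'(s) = -9s^2 + 6s + 4.
N(s) = s·f'(s) - f(s) = s·(-9s^2 + 6s + 4) - (-3s^3 + 3s^2 + 4s - 6) = -6s^3 + 3s^2 + 6.
N(4) = -330.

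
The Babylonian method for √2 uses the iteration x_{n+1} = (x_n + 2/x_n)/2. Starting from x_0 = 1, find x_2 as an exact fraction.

17/12

x_1 = (1 + 2/1)/2 = 3/2.
x_2 = (3/2 + 2/(3/2))/2 = 17/12.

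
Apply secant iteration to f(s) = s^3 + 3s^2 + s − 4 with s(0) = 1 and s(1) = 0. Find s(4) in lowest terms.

1987700/2239801

f(1) = 1, f(0) = −4. s(2) = 0 − (−4)·(0 − 1)/((−4) − 1) = 4/5.
f(0) = −4, f(4/5) = −96/125. s(3) = (4/5) − (−96/125)·((4/5) − 0)/((−96/125) − (−4)) = 100/101.
f(4/5) = −96/125, f(100/101) = 928896/1030301. s(4) = (100/101) − (928896/1030301)·((100/101) − (4/5))/((928896/1030301) − (−96/125)) = 1987700/2239801.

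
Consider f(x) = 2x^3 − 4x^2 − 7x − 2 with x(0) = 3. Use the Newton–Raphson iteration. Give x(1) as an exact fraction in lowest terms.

f'(x) = 6x^2 − 8x − 7.
f(3) = −5, f'(3) = 23, so x(1) = 3 − (−5)/23 = 74/23.

74/23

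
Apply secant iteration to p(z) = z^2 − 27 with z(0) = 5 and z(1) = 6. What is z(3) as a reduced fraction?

213/41

p(5) = −2, p(6) = 9. z(2) = 6 − 9·(6 − 5)/(9 − (−2)) = 57/11.
p(6) = 9, p(57/11) = −18/121. z(3) = (57/11) − (−18/121)·((57/11) − 6)/((−18/121) − 9) = 213/41.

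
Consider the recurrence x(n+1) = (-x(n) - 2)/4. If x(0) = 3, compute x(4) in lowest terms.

-99/256

x(1) = (-3 - 2)/4 = -5/4.
x(2) = (-(-5/4) - 2)/4 = -3/16.
x(3) = (-(-3/16) - 2)/4 = -29/64.
x(4) = (-(-29/64) - 2)/4 = -99/256.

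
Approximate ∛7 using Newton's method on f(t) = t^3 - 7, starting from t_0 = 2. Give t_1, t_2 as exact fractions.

t_1 = 23/12, t_2 = 18215/9522

f'(t) = 3t^2.
f(2) = 1, f'(2) = 12, so t_1 = 2 - 1/12 = 23/12.
f(23/12) = 71/1728, f'(23/12) = 529/48, so t_2 = (23/12) - (71/1728)/(529/48) = 18215/9522.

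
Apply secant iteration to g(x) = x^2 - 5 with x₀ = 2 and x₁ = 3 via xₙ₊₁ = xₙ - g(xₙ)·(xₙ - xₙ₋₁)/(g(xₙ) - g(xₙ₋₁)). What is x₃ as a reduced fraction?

29/13

g(2) = -1, g(3) = 4. x₂ = 3 - 4·(3 - 2)/(4 - (-1)) = 11/5.
g(3) = 4, g(11/5) = -4/25. x₃ = (11/5) - (-4/25)·((11/5) - 3)/((-4/25) - 4) = 29/13.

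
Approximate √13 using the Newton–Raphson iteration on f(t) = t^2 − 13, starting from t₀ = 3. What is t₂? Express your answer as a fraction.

f'(t) = 2t.
f(3) = −4, f'(3) = 6, so t₁ = 3 − (−4)/6 = 11/3.
f(11/3) = 4/9, f'(11/3) = 22/3, so t₂ = (11/3) − (4/9)/(22/3) = 119/33.

119/33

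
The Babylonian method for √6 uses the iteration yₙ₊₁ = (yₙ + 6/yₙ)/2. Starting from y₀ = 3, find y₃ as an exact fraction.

y₁ = (3 + 6/3)/2 = 5/2.
y₂ = (5/2 + 6/(5/2))/2 = 49/20.
y₃ = (49/20 + 6/(49/20))/2 = 4801/1960.

4801/1960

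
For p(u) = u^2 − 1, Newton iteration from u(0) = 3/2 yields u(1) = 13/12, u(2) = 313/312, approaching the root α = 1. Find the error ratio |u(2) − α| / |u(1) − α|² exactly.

u(1) − α = 13/12 − 1 = 1/12, so |u(1) − α| = 1/12.
u(2) − α = 313/312 − 1 = 1/312, so |u(2) − α| = 1/312.
|u(1) − α|² = 1/144.
Ratio = (1/312) / (1/144) = 6/13.

6/13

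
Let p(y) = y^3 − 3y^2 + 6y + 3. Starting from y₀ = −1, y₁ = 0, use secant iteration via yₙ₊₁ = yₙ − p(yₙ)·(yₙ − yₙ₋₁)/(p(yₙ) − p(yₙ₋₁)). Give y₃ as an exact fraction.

−100/233

p(−1) = −7, p(0) = 3. y₂ = 0 − 3·(0 − (−1))/(3 − (−7)) = −3/10.
p(0) = 3, p(−3/10) = 903/1000. y₃ = (−3/10) − (903/1000)·((−3/10) − 0)/((903/1000) − 3) = −100/233.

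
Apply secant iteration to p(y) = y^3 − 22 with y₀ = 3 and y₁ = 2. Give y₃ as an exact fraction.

p(3) = 5, p(2) = −14. y₂ = 2 − (−14)·(2 − 3)/((−14) − 5) = 52/19.
p(2) = −14, p(52/19) = −10290/6859. y₃ = (52/19) − (−10290/6859)·((52/19) − 2)/((−10290/6859) − (−14)) = 8651/3062.

8651/3062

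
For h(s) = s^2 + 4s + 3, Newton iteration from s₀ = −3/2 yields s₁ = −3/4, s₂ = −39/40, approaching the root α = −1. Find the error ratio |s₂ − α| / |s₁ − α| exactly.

1/10

s₁ − α = −3/4 − (−1) = −3/4 + 1 = 1/4, so |s₁ − α| = 1/4.
s₂ − α = −39/40 − (−1) = −39/40 + 1 = 1/40, so |s₂ − α| = 1/40.
Ratio = (1/40) / (1/4) = 1/10.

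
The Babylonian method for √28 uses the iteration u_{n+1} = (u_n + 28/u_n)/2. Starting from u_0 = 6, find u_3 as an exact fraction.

32257/6096

u_1 = (6 + 28/6)/2 = 16/3.
u_2 = (16/3 + 28/(16/3))/2 = 127/24.
u_3 = (127/24 + 28/(127/24))/2 = 32257/6096.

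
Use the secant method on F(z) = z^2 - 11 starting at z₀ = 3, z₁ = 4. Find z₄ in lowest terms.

F(3) = -2, F(4) = 5. z₂ = 4 - 5·(4 - 3)/(5 - (-2)) = 23/7.
F(4) = 5, F(23/7) = -10/49. z₃ = (23/7) - (-10/49)·((23/7) - 4)/((-10/49) - 5) = 169/51.
F(23/7) = -10/49, F(169/51) = -50/2601. z₄ = (169/51) - (-50/2601)·((169/51) - (23/7))/((-50/2601) - (-10/49)) = 3907/1178.

3907/1178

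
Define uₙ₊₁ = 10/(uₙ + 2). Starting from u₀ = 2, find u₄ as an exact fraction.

u₁ = 10/(2 + 2) = 5/2.
u₂ = 10/(5/2 + 2) = 20/9.
u₃ = 10/(20/9 + 2) = 45/19.
u₄ = 10/(45/19 + 2) = 190/83.

190/83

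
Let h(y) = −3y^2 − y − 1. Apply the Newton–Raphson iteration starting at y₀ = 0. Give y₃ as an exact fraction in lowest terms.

13/35

h'(y) = −6y − 1.
h(0) = −1, h'(0) = −1, so y₁ = 0 − (−1)/(−1) = −1.
h(−1) = −3, h'(−1) = 5, so y₂ = (−1) − (−3)/5 = −2/5.
h(−2/5) = −27/25, h'(−2/5) = 7/5, so y₃ = (−2/5) − (−27/25)/(7/5) = 13/35.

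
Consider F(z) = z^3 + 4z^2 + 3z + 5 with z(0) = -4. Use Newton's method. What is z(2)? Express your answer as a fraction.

-329477/92682

F'(z) = 3z^2 + 8z + 3.
F(-4) = -7, F'(-4) = 19, so z(1) = (-4) - (-7)/19 = -69/19.
F(-69/19) = -7105/6859, F'(-69/19) = 4878/361, so z(2) = (-69/19) - (-7105/6859)/(4878/361) = -329477/92682.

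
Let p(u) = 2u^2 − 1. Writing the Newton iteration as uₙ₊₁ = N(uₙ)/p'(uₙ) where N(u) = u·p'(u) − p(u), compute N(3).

19

p'(u) = 4u.
N(u) = u·p'(u) − p(u) = u·(4u) − (2u^2 − 1) = 2u^2 + 1.
N(3) = 19.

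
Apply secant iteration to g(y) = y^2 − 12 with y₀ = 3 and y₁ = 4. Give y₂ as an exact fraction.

24/7

g(3) = −3, g(4) = 4. y₂ = 4 − 4·(4 − 3)/(4 − (−3)) = 24/7.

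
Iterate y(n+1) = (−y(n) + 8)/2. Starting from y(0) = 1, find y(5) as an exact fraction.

y(1) = (−1 + 8)/2 = 7/2.
y(2) = (−(7/2) + 8)/2 = 9/4.
y(3) = (−(9/4) + 8)/2 = 23/8.
y(4) = (−(23/8) + 8)/2 = 41/16.
y(5) = (−(41/16) + 8)/2 = 87/32.

87/32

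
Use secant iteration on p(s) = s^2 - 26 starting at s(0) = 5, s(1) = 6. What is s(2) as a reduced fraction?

56/11

p(5) = -1, p(6) = 10. s(2) = 6 - 10·(6 - 5)/(10 - (-1)) = 56/11.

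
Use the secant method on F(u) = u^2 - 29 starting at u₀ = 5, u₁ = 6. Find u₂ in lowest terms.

F(5) = -4, F(6) = 7. u₂ = 6 - 7·(6 - 5)/(7 - (-4)) = 59/11.

59/11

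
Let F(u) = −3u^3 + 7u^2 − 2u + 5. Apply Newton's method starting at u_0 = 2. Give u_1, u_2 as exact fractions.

u_1 = 5/2, u_2 = 220/93

F'(u) = −9u^2 + 14u − 2.
F(2) = 5, F'(2) = −10, so u_1 = 2 − 5/(−10) = 5/2.
F(5/2) = −25/8, F'(5/2) = −93/4, so u_2 = (5/2) − (−25/8)/(−93/4) = 220/93.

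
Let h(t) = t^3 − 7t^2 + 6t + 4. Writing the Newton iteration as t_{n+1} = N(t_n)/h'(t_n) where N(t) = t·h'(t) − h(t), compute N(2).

h'(t) = 3t^2 − 14t + 6.
N(t) = t·h'(t) − h(t) = t·(3t^2 − 14t + 6) − (t^3 − 7t^2 + 6t + 4) = 2t^3 − 7t^2 − 4.
N(2) = −16.

−16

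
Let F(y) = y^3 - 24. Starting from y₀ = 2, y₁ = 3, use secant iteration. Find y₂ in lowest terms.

54/19

F(2) = -16, F(3) = 3. y₂ = 3 - 3·(3 - 2)/(3 - (-16)) = 54/19.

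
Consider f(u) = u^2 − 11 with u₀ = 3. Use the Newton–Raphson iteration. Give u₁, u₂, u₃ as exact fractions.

u₁ = 10/3, u₂ = 199/60, u₃ = 79201/23880

f'(u) = 2u.
f(3) = −2, f'(3) = 6, so u₁ = 3 − (−2)/6 = 10/3.
f(10/3) = 1/9, f'(10/3) = 20/3, so u₂ = (10/3) − (1/9)/(20/3) = 199/60.
f(199/60) = 1/3600, f'(199/60) = 199/30, so u₃ = (199/60) − (1/3600)/(199/30) = 79201/23880.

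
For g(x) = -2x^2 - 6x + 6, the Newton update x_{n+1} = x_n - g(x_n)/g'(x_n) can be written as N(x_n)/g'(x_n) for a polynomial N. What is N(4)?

-38

g'(x) = -4x - 6.
N(x) = x·g'(x) - g(x) = x·(-4x - 6) - (-2x^2 - 6x + 6) = -2x^2 - 6.
N(4) = -38.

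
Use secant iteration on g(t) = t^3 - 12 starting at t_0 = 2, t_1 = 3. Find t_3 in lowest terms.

5602/2469

g(2) = -4, g(3) = 15. t_2 = 3 - 15·(3 - 2)/(15 - (-4)) = 42/19.
g(3) = 15, g(42/19) = -8220/6859. t_3 = (42/19) - (-8220/6859)·((42/19) - 3)/((-8220/6859) - 15) = 5602/2469.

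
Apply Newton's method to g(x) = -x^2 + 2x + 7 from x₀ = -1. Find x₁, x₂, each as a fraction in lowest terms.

g'(x) = -2x + 2.
g(-1) = 4, g'(-1) = 4, so x₁ = (-1) - 4/4 = -2.
g(-2) = -1, g'(-2) = 6, so x₂ = (-2) - (-1)/6 = -11/6.

x₁ = -2, x₂ = -11/6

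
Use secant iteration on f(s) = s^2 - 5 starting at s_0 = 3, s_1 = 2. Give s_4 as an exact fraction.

521/233

f(3) = 4, f(2) = -1. s_2 = 2 - (-1)·(2 - 3)/((-1) - 4) = 11/5.
f(2) = -1, f(11/5) = -4/25. s_3 = (11/5) - (-4/25)·((11/5) - 2)/((-4/25) - (-1)) = 47/21.
f(11/5) = -4/25, f(47/21) = 4/441. s_4 = (47/21) - (4/441)·((47/21) - (11/5))/((4/441) - (-4/25)) = 521/233.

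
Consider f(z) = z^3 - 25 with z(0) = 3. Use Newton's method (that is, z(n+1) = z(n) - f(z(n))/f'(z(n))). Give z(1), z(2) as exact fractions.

f'(z) = 3z^2.
f(3) = 2, f'(3) = 27, so z(1) = 3 - 2/27 = 79/27.
f(79/27) = 964/19683, f'(79/27) = 6241/243, so z(2) = (79/27) - (964/19683)/(6241/243) = 1478153/505521.

z(1) = 79/27, z(2) = 1478153/505521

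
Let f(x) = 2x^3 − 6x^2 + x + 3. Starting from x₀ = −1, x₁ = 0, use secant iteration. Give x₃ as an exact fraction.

−27/29

f(−1) = −6, f(0) = 3. x₂ = 0 − 3·(0 − (−1))/(3 − (−6)) = −1/3.
f(0) = 3, f(−1/3) = 52/27. x₃ = (−1/3) − (52/27)·((−1/3) − 0)/((52/27) − 3) = −27/29.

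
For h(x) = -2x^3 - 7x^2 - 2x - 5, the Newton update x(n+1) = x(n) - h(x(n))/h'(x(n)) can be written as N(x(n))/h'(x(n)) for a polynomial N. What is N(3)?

h'(x) = -6x^2 - 14x - 2.
N(x) = x·h'(x) - h(x) = x·(-6x^2 - 14x - 2) - (-2x^3 - 7x^2 - 2x - 5) = -4x^3 - 7x^2 + 5.
N(3) = -166.

-166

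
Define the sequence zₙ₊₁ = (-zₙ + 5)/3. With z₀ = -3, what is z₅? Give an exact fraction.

308/243

z₁ = (-(-3) + 5)/3 = 8/3.
z₂ = (-(8/3) + 5)/3 = 7/9.
z₃ = (-(7/9) + 5)/3 = 38/27.
z₄ = (-(38/27) + 5)/3 = 97/81.
z₅ = (-(97/81) + 5)/3 = 308/243.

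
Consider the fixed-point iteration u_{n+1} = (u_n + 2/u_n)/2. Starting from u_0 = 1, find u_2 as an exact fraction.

17/12

u_1 = (1 + 2/1)/2 = 3/2.
u_2 = (3/2 + 2/(3/2))/2 = 17/12.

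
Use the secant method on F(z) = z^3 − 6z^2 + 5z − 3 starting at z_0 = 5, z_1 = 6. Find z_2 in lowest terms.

51/10

F(5) = −3, F(6) = 27. z_2 = 6 − 27·(6 − 5)/(27 − (−3)) = 51/10.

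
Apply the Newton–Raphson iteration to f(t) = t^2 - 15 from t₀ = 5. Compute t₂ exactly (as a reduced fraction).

31/8

f'(t) = 2t.
f(5) = 10, f'(5) = 10, so t₁ = 5 - 10/10 = 4.
f(4) = 1, f'(4) = 8, so t₂ = 4 - 1/8 = 31/8.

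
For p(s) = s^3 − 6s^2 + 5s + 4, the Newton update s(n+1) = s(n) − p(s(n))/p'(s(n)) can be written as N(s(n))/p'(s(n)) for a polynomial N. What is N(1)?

p'(s) = 3s^2 − 12s + 5.
N(s) = s·p'(s) − p(s) = s·(3s^2 − 12s + 5) − (s^3 − 6s^2 + 5s + 4) = 2s^3 − 6s^2 − 4.
N(1) = −8.

−8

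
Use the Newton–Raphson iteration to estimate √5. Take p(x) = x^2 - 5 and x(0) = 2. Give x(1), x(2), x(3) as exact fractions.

x(1) = 9/4, x(2) = 161/72, x(3) = 51841/23184

p'(x) = 2x.
p(2) = -1, p'(2) = 4, so x(1) = 2 - (-1)/4 = 9/4.
p(9/4) = 1/16, p'(9/4) = 9/2, so x(2) = (9/4) - (1/16)/(9/2) = 161/72.
p(161/72) = 1/5184, p'(161/72) = 161/36, so x(3) = (161/72) - (1/5184)/(161/36) = 51841/23184.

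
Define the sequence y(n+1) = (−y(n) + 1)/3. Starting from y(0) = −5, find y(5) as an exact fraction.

22/81

y(1) = (−(−5) + 1)/3 = 2.
y(2) = (−2 + 1)/3 = −1/3.
y(3) = (−(−1/3) + 1)/3 = 4/9.
y(4) = (−(4/9) + 1)/3 = 5/27.
y(5) = (−(5/27) + 1)/3 = 22/81.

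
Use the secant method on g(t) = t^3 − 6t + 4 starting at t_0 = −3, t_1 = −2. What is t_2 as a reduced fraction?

−34/13

g(−3) = −5, g(−2) = 8. t_2 = (−2) − 8·((−2) − (−3))/(8 − (−5)) = −34/13.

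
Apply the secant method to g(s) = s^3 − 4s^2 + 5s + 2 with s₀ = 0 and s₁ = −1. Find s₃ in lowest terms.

g(0) = 2, g(−1) = −8. s₂ = (−1) − (−8)·((−1) − 0)/((−8) − 2) = −1/5.
g(−1) = −8, g(−1/5) = 104/125. s₃ = (−1/5) − (104/125)·((−1/5) − (−1))/((104/125) − (−8)) = −19/69.

−19/69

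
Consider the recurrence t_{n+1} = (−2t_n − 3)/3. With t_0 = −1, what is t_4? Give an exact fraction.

t_1 = (−2·(−1) − 3)/3 = −1/3.
t_2 = (−2·(−1/3) − 3)/3 = −7/9.
t_3 = (−2·(−7/9) − 3)/3 = −13/27.
t_4 = (−2·(−13/27) − 3)/3 = −55/81.

−55/81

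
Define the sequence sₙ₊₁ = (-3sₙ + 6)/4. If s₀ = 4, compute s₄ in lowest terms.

237/128

s₁ = (-3·4 + 6)/4 = -3/2.
s₂ = (-3·(-3/2) + 6)/4 = 21/8.
s₃ = (-3·(21/8) + 6)/4 = -15/32.
s₄ = (-3·(-15/32) + 6)/4 = 237/128.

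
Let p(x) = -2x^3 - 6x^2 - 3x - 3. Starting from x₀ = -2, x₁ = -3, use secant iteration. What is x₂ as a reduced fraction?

p(-2) = -5, p(-3) = 6. x₂ = (-3) - 6·((-3) - (-2))/(6 - (-5)) = -27/11.

-27/11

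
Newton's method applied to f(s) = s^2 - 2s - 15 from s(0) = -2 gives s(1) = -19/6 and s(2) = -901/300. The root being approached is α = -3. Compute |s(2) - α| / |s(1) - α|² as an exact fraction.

3/25

s(1) - α = -19/6 - (-3) = -19/6 + 3 = -1/6, so |s(1) - α| = 1/6.
s(2) - α = -901/300 - (-3) = -901/300 + 3 = -1/300, so |s(2) - α| = 1/300.
|s(1) - α|² = 1/36.
Ratio = (1/300) / (1/36) = 3/25.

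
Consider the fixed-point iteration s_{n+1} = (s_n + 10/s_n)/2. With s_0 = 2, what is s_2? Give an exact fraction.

s_1 = (2 + 10/2)/2 = 7/2.
s_2 = (7/2 + 10/(7/2))/2 = 89/28.

89/28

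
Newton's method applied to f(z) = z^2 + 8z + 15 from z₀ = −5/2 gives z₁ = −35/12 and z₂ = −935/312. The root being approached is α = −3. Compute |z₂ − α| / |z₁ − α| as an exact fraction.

z₁ − α = −35/12 − (−3) = −35/12 + 3 = 1/12, so |z₁ − α| = 1/12.
z₂ − α = −935/312 − (−3) = −935/312 + 3 = 1/312, so |z₂ − α| = 1/312.
Ratio = (1/312) / (1/12) = 1/26.

1/26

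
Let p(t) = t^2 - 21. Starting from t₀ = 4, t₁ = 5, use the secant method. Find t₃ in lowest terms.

p(4) = -5, p(5) = 4. t₂ = 5 - 4·(5 - 4)/(4 - (-5)) = 41/9.
p(5) = 4, p(41/9) = -20/81. t₃ = (41/9) - (-20/81)·((41/9) - 5)/((-20/81) - 4) = 197/43.

197/43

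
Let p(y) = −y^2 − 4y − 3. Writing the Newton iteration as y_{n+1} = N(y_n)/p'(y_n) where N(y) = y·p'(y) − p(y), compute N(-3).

p'(y) = −2y − 4.
N(y) = y·p'(y) − p(y) = y·(−2y − 4) − (−y^2 − 4y − 3) = −y^2 + 3.
N(-3) = −6.

−6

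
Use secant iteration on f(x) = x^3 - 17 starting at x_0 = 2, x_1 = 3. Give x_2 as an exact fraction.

f(2) = -9, f(3) = 10. x_2 = 3 - 10·(3 - 2)/(10 - (-9)) = 47/19.

47/19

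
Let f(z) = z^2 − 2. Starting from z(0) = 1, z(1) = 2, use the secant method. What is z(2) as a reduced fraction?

f(1) = −1, f(2) = 2. z(2) = 2 − 2·(2 − 1)/(2 − (−1)) = 4/3.

4/3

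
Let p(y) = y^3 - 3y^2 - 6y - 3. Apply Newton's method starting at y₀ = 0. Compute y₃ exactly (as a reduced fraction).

-565/1242

p'(y) = 3y^2 - 6y - 6.
p(0) = -3, p'(0) = -6, so y₁ = 0 - (-3)/(-6) = -1/2.
p(-1/2) = -7/8, p'(-1/2) = -9/4, so y₂ = (-1/2) - (-7/8)/(-9/4) = -8/9.
p(-8/9) = -539/729, p'(-8/9) = 46/27, so y₃ = (-8/9) - (-539/729)/(46/27) = -565/1242.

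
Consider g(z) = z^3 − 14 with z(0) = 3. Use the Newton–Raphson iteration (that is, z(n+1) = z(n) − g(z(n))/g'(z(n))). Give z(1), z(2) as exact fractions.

g'(z) = 3z^2.
g(3) = 13, g'(3) = 27, so z(1) = 3 − 13/27 = 68/27.
g(68/27) = 38870/19683, g'(68/27) = 4624/243, so z(2) = (68/27) − (38870/19683)/(4624/243) = 452213/187272.

z(1) = 68/27, z(2) = 452213/187272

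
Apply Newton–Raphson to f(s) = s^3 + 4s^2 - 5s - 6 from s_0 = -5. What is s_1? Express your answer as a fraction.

-24/5

f'(s) = 3s^2 + 8s - 5.
f(-5) = -6, f'(-5) = 30, so s_1 = (-5) - (-6)/30 = -24/5.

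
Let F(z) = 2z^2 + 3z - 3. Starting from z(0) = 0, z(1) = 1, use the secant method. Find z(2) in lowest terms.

F(0) = -3, F(1) = 2. z(2) = 1 - 2·(1 - 0)/(2 - (-3)) = 3/5.

3/5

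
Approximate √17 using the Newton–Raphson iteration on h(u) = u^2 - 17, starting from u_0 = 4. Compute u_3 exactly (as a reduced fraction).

h'(u) = 2u.
h(4) = -1, h'(4) = 8, so u_1 = 4 - (-1)/8 = 33/8.
h(33/8) = 1/64, h'(33/8) = 33/4, so u_2 = (33/8) - (1/64)/(33/4) = 2177/528.
h(2177/528) = 1/278784, h'(2177/528) = 2177/264, so u_3 = (2177/528) - (1/278784)/(2177/264) = 9478657/2298912.

9478657/2298912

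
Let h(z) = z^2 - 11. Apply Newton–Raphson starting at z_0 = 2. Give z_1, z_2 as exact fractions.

z_1 = 15/4, z_2 = 401/120

h'(z) = 2z.
h(2) = -7, h'(2) = 4, so z_1 = 2 - (-7)/4 = 15/4.
h(15/4) = 49/16, h'(15/4) = 15/2, so z_2 = (15/4) - (49/16)/(15/2) = 401/120.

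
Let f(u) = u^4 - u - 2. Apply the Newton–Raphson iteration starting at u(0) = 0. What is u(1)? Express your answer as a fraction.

-2

f'(u) = 4u^3 - 1.
f(0) = -2, f'(0) = -1, so u(1) = 0 - (-2)/(-1) = -2.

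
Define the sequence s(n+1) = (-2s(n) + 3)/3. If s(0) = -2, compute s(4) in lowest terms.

s(1) = (-2·(-2) + 3)/3 = 7/3.
s(2) = (-2·(7/3) + 3)/3 = -5/9.
s(3) = (-2·(-5/9) + 3)/3 = 37/27.
s(4) = (-2·(37/27) + 3)/3 = 7/81.

7/81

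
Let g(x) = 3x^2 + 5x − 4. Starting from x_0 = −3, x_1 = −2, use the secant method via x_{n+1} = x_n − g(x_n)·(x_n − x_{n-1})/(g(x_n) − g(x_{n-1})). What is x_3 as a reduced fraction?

−43/19

g(−3) = 8, g(−2) = −2. x_2 = (−2) − (−2)·((−2) − (−3))/((−2) − 8) = −11/5.
g(−2) = −2, g(−11/5) = −12/25. x_3 = (−11/5) − (−12/25)·((−11/5) − (−2))/((−12/25) − (−2)) = −43/19.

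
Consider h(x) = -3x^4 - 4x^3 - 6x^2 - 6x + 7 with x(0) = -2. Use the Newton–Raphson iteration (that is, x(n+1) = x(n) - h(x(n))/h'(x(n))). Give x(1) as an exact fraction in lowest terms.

h'(x) = -12x^3 - 12x^2 - 12x - 6.
h(-2) = -21, h'(-2) = 66, so x(1) = (-2) - (-21)/66 = -37/22.

-37/22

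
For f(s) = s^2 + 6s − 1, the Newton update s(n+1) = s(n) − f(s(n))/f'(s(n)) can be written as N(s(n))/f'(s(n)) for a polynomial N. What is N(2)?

5

f'(s) = 2s + 6.
N(s) = s·f'(s) − f(s) = s·(2s + 6) − (s^2 + 6s − 1) = s^2 + 1.
N(2) = 5.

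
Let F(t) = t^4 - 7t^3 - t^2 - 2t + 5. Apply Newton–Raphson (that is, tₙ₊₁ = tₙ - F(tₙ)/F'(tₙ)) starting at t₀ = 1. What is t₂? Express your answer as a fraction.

764571/989191

F'(t) = 4t^3 - 21t^2 - 2t - 2.
F(1) = -4, F'(1) = -21, so t₁ = 1 - (-4)/(-21) = 17/21.
F(17/21) = -108608/194481, F'(17/21) = -141313/9261, so t₂ = (17/21) - (-108608/194481)/(-141313/9261) = 764571/989191.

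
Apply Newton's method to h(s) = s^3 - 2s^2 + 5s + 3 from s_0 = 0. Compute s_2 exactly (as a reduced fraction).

h'(s) = 3s^2 - 4s + 5.
h(0) = 3, h'(0) = 5, so s_1 = 0 - 3/5 = -3/5.
h(-3/5) = -117/125, h'(-3/5) = 212/25, so s_2 = (-3/5) - (-117/125)/(212/25) = -519/1060.

-519/1060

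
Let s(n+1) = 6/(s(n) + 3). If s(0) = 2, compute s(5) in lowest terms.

270/197

s(1) = 6/(2 + 3) = 6/5.
s(2) = 6/(6/5 + 3) = 10/7.
s(3) = 6/(10/7 + 3) = 42/31.
s(4) = 6/(42/31 + 3) = 62/45.
s(5) = 6/(62/45 + 3) = 270/197.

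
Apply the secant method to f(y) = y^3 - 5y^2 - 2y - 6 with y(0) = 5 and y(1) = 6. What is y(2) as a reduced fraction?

93/17

f(5) = -16, f(6) = 18. y(2) = 6 - 18·(6 - 5)/(18 - (-16)) = 93/17.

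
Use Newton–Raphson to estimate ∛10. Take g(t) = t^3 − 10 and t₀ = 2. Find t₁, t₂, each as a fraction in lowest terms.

g'(t) = 3t^2.
g(2) = −2, g'(2) = 12, so t₁ = 2 − (−2)/12 = 13/6.
g(13/6) = 37/216, g'(13/6) = 169/12, so t₂ = (13/6) − (37/216)/(169/12) = 3277/1521.

t₁ = 13/6, t₂ = 3277/1521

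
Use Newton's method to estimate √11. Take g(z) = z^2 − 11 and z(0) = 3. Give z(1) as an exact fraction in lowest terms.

g'(z) = 2z.
g(3) = −2, g'(3) = 6, so z(1) = 3 − (−2)/6 = 10/3.

10/3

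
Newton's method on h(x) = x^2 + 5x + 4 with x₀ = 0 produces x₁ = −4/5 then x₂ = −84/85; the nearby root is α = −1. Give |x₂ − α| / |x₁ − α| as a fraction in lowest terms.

1/17

x₁ − α = −4/5 − (−1) = −4/5 + 1 = 1/5, so |x₁ − α| = 1/5.
x₂ − α = −84/85 − (−1) = −84/85 + 1 = 1/85, so |x₂ − α| = 1/85.
Ratio = (1/85) / (1/5) = 1/17.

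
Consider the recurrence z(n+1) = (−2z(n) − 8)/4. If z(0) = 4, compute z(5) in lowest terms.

z(1) = (−2·4 − 8)/4 = −4.
z(2) = (−2·(−4) − 8)/4 = 0.
z(3) = (−2·0 − 8)/4 = −2.
z(4) = (−2·(−2) − 8)/4 = −1.
z(5) = (−2·(−1) − 8)/4 = −3/2.

−3/2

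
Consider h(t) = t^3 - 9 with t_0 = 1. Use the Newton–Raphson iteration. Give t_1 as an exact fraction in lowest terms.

h'(t) = 3t^2.
h(1) = -8, h'(1) = 3, so t_1 = 1 - (-8)/3 = 11/3.

11/3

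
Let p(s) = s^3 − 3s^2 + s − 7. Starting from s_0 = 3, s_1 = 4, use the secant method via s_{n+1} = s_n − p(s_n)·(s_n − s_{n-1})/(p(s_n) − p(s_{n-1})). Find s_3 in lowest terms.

p(3) = −4, p(4) = 13. s_2 = 4 − 13·(4 − 3)/(13 − (−4)) = 55/17.
p(4) = 13, p(55/17) = −6396/4913. s_3 = (55/17) − (−6396/4913)·((55/17) − 4)/((−6396/4913) − 13) = 17863/5405.

17863/5405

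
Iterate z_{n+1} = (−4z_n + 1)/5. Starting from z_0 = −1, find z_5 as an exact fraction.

297/625

z_1 = (−4·(−1) + 1)/5 = 1.
z_2 = (−4·1 + 1)/5 = −3/5.
z_3 = (−4·(−3/5) + 1)/5 = 17/25.
z_4 = (−4·(17/25) + 1)/5 = −43/125.
z_5 = (−4·(−43/125) + 1)/5 = 297/625.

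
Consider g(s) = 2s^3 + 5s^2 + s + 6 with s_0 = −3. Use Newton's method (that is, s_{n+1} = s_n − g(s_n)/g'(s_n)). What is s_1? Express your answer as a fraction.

−69/25

g'(s) = 6s^2 + 10s + 1.
g(−3) = −6, g'(−3) = 25, so s_1 = (−3) − (−6)/25 = −69/25.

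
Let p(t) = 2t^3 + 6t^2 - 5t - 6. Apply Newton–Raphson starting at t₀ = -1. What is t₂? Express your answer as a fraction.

p'(t) = 6t^2 + 12t - 5.
p(-1) = 3, p'(-1) = -11, so t₁ = (-1) - 3/(-11) = -8/11.
p(-8/11) = 54/1331, p'(-8/11) = -1277/121, so t₂ = (-8/11) - (54/1331)/(-1277/121) = -10162/14047.

-10162/14047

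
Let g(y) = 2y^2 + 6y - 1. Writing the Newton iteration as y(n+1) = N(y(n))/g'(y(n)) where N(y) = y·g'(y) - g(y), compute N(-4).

33

g'(y) = 4y + 6.
N(y) = y·g'(y) - g(y) = y·(4y + 6) - (2y^2 + 6y - 1) = 2y^2 + 1.
N(-4) = 33.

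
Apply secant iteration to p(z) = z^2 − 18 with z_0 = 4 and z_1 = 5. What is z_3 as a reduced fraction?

p(4) = −2, p(5) = 7. z_2 = 5 − 7·(5 − 4)/(7 − (−2)) = 38/9.
p(5) = 7, p(38/9) = −14/81. z_3 = (38/9) − (−14/81)·((38/9) − 5)/((−14/81) − 7) = 352/83.

352/83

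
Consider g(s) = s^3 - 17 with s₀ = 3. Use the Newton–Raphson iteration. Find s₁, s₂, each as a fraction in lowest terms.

g'(s) = 3s^2.
g(3) = 10, g'(3) = 27, so s₁ = 3 - 10/27 = 71/27.
g(71/27) = 23300/19683, g'(71/27) = 5041/243, so s₂ = (71/27) - (23300/19683)/(5041/243) = 1050433/408321.

s₁ = 71/27, s₂ = 1050433/408321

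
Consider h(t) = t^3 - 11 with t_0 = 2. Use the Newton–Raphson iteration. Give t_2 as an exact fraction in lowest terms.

1081/486

h'(t) = 3t^2.
h(2) = -3, h'(2) = 12, so t_1 = 2 - (-3)/12 = 9/4.
h(9/4) = 25/64, h'(9/4) = 243/16, so t_2 = (9/4) - (25/64)/(243/16) = 1081/486.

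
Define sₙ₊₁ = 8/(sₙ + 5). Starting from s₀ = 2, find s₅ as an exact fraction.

13592/10663

s₁ = 8/(2 + 5) = 8/7.
s₂ = 8/(8/7 + 5) = 56/43.
s₃ = 8/(56/43 + 5) = 344/271.
s₄ = 8/(344/271 + 5) = 2168/1699.
s₅ = 8/(2168/1699 + 5) = 13592/10663.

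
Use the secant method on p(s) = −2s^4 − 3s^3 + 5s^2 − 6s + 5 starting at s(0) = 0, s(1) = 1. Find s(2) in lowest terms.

5/6

p(0) = 5, p(1) = −1. s(2) = 1 − (−1)·(1 − 0)/((−1) − 5) = 5/6.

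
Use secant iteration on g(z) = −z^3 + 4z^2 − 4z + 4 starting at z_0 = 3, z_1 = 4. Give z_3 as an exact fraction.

g(3) = 1, g(4) = −12. z_2 = 4 − (−12)·(4 − 3)/((−12) − 1) = 40/13.
g(4) = −12, g(40/13) = 948/2197. z_3 = (40/13) − (948/2197)·((40/13) − 4)/((948/2197) − (−12)) = 1769/569.

1769/569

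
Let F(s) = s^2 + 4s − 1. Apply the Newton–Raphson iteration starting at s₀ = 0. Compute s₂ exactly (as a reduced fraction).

17/72

F'(s) = 2s + 4.
F(0) = −1, F'(0) = 4, so s₁ = 0 − (−1)/4 = 1/4.
F(1/4) = 1/16, F'(1/4) = 9/2, so s₂ = (1/4) − (1/16)/(9/2) = 17/72.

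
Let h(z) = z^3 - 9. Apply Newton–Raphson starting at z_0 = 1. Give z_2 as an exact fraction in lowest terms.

h'(z) = 3z^2.
h(1) = -8, h'(1) = 3, so z_1 = 1 - (-8)/3 = 11/3.
h(11/3) = 1088/27, h'(11/3) = 121/3, so z_2 = (11/3) - (1088/27)/(121/3) = 2905/1089.

2905/1089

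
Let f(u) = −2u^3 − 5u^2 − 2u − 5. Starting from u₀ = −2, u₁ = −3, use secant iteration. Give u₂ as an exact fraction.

f(−2) = −5, f(−3) = 10. u₂ = (−3) − 10·((−3) − (−2))/(10 − (−5)) = −7/3.

−7/3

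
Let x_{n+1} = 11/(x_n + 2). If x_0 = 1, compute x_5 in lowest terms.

3531/1379

x_1 = 11/(1 + 2) = 11/3.
x_2 = 11/(11/3 + 2) = 33/17.
x_3 = 11/(33/17 + 2) = 187/67.
x_4 = 11/(187/67 + 2) = 737/321.
x_5 = 11/(737/321 + 2) = 3531/1379.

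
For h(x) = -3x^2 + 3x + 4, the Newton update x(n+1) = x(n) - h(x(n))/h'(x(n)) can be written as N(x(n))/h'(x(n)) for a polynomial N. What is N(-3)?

h'(x) = -6x + 3.
N(x) = x·h'(x) - h(x) = x·(-6x + 3) - (-3x^2 + 3x + 4) = -3x^2 - 4.
N(-3) = -31.

-31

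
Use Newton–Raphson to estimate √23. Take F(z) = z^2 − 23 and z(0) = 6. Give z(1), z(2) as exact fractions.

F'(z) = 2z.
F(6) = 13, F'(6) = 12, so z(1) = 6 − 13/12 = 59/12.
F(59/12) = 169/144, F'(59/12) = 59/6, so z(2) = (59/12) − (169/144)/(59/6) = 6793/1416.

z(1) = 59/12, z(2) = 6793/1416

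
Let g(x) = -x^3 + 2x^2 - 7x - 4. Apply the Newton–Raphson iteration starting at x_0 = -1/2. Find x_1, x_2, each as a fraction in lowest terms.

g'(x) = -3x^2 + 4x - 7.
g(-1/2) = 1/8, g'(-1/2) = -39/4, so x_1 = (-1/2) - (1/8)/(-39/4) = -19/39.
g(-19/39) = 34/59319, g'(-19/39) = -4898/507, so x_2 = (-19/39) - (34/59319)/(-4898/507) = -139576/286533.

x_1 = -19/39, x_2 = -139576/286533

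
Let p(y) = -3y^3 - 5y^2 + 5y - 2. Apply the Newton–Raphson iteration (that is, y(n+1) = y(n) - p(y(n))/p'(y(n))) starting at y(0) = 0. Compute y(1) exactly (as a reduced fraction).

p'(y) = -9y^2 - 10y + 5.
p(0) = -2, p'(0) = 5, so y(1) = 0 - (-2)/5 = 2/5.

2/5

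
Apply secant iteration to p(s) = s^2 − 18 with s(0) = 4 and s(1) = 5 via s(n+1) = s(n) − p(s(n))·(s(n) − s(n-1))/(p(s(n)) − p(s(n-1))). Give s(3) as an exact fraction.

p(4) = −2, p(5) = 7. s(2) = 5 − 7·(5 − 4)/(7 − (−2)) = 38/9.
p(5) = 7, p(38/9) = −14/81. s(3) = (38/9) − (−14/81)·((38/9) − 5)/((−14/81) − 7) = 352/83.

352/83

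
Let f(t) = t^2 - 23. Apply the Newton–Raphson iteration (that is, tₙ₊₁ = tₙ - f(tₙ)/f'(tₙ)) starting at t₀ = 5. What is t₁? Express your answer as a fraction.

f'(t) = 2t.
f(5) = 2, f'(5) = 10, so t₁ = 5 - 2/10 = 24/5.

24/5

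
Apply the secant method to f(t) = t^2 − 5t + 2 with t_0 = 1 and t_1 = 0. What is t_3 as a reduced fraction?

4/9

f(1) = −2, f(0) = 2. t_2 = 0 − 2·(0 − 1)/(2 − (−2)) = 1/2.
f(0) = 2, f(1/2) = −1/4. t_3 = (1/2) − (−1/4)·((1/2) − 0)/((−1/4) − 2) = 4/9.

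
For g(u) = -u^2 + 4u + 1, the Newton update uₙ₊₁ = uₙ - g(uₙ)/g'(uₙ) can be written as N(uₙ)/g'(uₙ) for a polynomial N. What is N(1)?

g'(u) = -2u + 4.
N(u) = u·g'(u) - g(u) = u·(-2u + 4) - (-u^2 + 4u + 1) = -u^2 - 1.
N(1) = -2.

-2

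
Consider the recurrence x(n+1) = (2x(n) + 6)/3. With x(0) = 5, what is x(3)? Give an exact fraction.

154/27

x(1) = (2·5 + 6)/3 = 16/3.
x(2) = (2·(16/3) + 6)/3 = 50/9.
x(3) = (2·(50/9) + 6)/3 = 154/27.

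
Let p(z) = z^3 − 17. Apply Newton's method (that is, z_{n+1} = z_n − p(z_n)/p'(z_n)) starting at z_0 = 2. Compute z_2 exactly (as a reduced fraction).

625/242

p'(z) = 3z^2.
p(2) = −9, p'(2) = 12, so z_1 = 2 − (−9)/12 = 11/4.
p(11/4) = 243/64, p'(11/4) = 363/16, so z_2 = (11/4) − (243/64)/(363/16) = 625/242.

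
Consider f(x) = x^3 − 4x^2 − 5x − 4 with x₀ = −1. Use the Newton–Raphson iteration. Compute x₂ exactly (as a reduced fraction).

f'(x) = 3x^2 − 8x − 5.
f(−1) = −4, f'(−1) = 6, so x₁ = (−1) − (−4)/6 = −1/3.
f(−1/3) = −76/27, f'(−1/3) = −2, so x₂ = (−1/3) − (−76/27)/(−2) = −47/27.

−47/27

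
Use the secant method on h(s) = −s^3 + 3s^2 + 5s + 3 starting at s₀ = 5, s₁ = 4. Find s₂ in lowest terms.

h(5) = −22, h(4) = 7. s₂ = 4 − 7·(4 − 5)/(7 − (−22)) = 123/29.

123/29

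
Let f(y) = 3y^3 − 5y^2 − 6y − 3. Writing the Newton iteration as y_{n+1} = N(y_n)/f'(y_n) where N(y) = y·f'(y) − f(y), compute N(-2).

−65

f'(y) = 9y^2 − 10y − 6.
N(y) = y·f'(y) − f(y) = y·(9y^2 − 10y − 6) − (3y^3 − 5y^2 − 6y − 3) = 6y^3 − 5y^2 + 3.
N(-2) = −65.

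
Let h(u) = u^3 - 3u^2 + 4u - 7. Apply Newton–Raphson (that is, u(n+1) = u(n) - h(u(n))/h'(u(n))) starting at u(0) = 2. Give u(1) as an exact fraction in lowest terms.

h'(u) = 3u^2 - 6u + 4.
h(2) = -3, h'(2) = 4, so u(1) = 2 - (-3)/4 = 11/4.

11/4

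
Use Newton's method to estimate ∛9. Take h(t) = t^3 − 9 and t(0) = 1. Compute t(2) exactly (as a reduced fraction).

2905/1089

h'(t) = 3t^2.
h(1) = −8, h'(1) = 3, so t(1) = 1 − (−8)/3 = 11/3.
h(11/3) = 1088/27, h'(11/3) = 121/3, so t(2) = (11/3) − (1088/27)/(121/3) = 2905/1089.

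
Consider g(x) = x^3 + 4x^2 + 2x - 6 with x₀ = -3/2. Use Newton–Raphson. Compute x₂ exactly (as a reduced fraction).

g'(x) = 3x^2 + 8x + 2.
g(-3/2) = -27/8, g'(-3/2) = -13/4, so x₁ = (-3/2) - (-27/8)/(-13/4) = -33/13.
g(-33/13) = -3645/2197, g'(-33/13) = 173/169, so x₂ = (-33/13) - (-3645/2197)/(173/169) = -2064/2249.

-2064/2249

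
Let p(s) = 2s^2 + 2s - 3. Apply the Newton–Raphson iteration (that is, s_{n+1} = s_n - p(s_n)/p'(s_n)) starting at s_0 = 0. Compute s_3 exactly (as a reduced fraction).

p'(s) = 4s + 2.
p(0) = -3, p'(0) = 2, so s_1 = 0 - (-3)/2 = 3/2.
p(3/2) = 9/2, p'(3/2) = 8, so s_2 = (3/2) - (9/2)/8 = 15/16.
p(15/16) = 81/128, p'(15/16) = 23/4, so s_3 = (15/16) - (81/128)/(23/4) = 609/736.

609/736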